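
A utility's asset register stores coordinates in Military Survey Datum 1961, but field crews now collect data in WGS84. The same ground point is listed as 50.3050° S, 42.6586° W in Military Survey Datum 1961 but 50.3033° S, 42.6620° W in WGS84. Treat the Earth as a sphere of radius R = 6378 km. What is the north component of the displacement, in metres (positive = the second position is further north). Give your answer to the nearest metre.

Δφ = -50.3033° − -50.3050° = +0.0017°; Δλ = -42.6620° − -42.6586° = -0.0034°.
1° along a meridian = πR/180 = 111317 m.
ΔN = Δφ × 111317 = 189.2 m; ΔE = Δλ × 111317 × cos(-50.3050°) = -0.0034 × 111317 × 0.638701 = -241.7 m.

ΔN = 189 m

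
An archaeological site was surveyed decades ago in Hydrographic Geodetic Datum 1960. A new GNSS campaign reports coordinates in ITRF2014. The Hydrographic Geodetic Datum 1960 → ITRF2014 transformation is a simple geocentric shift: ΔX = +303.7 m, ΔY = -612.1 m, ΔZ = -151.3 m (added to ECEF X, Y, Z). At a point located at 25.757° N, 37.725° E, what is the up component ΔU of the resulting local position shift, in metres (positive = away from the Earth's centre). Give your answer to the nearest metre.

The local up (radial) axis is (cos φ cos λ, cos φ sin λ, sin φ), giving ΔU = 216.347 − 337.316 − 65.748 = -186.72 m.

ΔU = -187 m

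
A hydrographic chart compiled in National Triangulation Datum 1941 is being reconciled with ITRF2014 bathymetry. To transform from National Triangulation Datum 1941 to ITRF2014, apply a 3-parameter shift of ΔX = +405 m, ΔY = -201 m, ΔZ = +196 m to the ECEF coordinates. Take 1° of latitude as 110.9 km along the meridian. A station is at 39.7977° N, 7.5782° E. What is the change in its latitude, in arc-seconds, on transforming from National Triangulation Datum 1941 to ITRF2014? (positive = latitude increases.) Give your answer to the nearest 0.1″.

sin φ = 0.640079, cos φ = 0.768309, sin λ = 0.131879, cos λ = 0.991266.
North component: ΔN = −sin φ cos λ·ΔX − sin φ sin λ·ΔY + cos φ·ΔZ = −(0.640079)(0.991266)(405) − (0.640079)(0.131879)(-201) + (0.768309)(196) = -89.41 m.
1° of latitude spans 110900 m, so Δφ = -89.41 / 110900 × 3600 = -2.902″.

Δφ = -2.9″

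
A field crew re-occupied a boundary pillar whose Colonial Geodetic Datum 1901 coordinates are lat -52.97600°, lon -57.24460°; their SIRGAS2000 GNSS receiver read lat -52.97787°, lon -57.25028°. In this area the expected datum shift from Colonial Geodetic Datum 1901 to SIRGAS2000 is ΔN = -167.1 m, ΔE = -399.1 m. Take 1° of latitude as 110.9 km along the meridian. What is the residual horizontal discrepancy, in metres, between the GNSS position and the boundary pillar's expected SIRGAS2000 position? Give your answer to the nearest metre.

Observed coordinate differences: Δφ = -0.00187°, Δλ = -0.00568°.
Converting to metres (1° lat = 110900 m, cos φ = 0.602150): observed ΔN = -207.4 m, observed ΔE = -379.3 m.
Subtracting the expected shift leaves a residual of -207.4 − (-167.1) = -40.3 m north and -379.3 − (-399.1) = 19.8 m east.
Residual distance = √((-40.3)² + 19.8²) = 44.9 m.

45 m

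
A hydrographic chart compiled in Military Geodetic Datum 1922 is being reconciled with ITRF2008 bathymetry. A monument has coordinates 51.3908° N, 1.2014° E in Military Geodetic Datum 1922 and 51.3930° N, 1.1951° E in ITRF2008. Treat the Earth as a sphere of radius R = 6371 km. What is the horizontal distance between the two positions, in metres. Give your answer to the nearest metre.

Δφ = 51.3930° − 51.3908° = +0.0022°; Δλ = 1.1951° − 1.2014° = -0.0063°.
1° along a meridian = πR/180 = 111195 m.
ΔN = Δφ × 111195 = 244.6 m; ΔE = Δλ × 111195 × cos(51.3908°) = -0.0063 × 111195 × 0.624005 = -437.1 m.
Distance = √(ΔE² + ΔN²) = √((-437.1)² + 244.6²) = 500.9 m.

501 m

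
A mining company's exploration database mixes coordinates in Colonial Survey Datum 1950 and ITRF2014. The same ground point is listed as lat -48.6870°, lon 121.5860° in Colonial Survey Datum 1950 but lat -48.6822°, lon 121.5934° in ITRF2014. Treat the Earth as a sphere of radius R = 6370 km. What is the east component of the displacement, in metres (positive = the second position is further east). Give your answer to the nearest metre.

Δφ = -48.6822° − -48.6870° = +0.0048°; Δλ = 121.5934° − 121.5860° = +0.0074°.
1° along a meridian = πR/180 = 111177 m.
ΔN = Δφ × 111177 = 533.7 m; ΔE = Δλ × 111177 × cos(-48.6870°) = +0.0074 × 111177 × 0.660172 = 543.1 m.

ΔE = 543 m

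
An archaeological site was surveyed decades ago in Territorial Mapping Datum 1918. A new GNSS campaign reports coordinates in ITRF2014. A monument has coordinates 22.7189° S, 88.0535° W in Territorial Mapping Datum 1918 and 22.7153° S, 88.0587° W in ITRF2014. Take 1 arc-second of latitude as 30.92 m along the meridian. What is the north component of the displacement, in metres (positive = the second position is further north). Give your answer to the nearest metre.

Δφ = -22.7153° − -22.7189° = +0.0036°; Δλ = -88.0587° − -88.0535° = -0.0052°.
1° of latitude = 3600 × 30.92 = 111312 m.
ΔN = Δφ × 111312 = 400.7 m; ΔE = Δλ × 111312 × cos(-22.7189°) = -0.0052 × 111312 × 0.922411 = -533.9 m.

ΔN = 401 m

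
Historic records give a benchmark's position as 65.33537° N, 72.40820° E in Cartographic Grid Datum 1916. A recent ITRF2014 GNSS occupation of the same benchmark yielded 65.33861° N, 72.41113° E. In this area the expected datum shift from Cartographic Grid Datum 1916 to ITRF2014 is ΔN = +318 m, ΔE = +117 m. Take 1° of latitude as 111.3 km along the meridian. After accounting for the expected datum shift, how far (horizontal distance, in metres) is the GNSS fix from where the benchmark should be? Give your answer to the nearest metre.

Observed coordinate differences: Δφ = +0.00324°, Δλ = +0.00293°.
Converting to metres (1° lat = 111300 m, cos φ = 0.417306): observed ΔN = 360.6 m, observed ΔE = 136.1 m.
Subtracting the expected shift leaves a residual of 360.6 − (318) = 42.6 m north and 136.1 − (117) = 19.1 m east.
Residual distance = √(42.6² + 19.1²) = 46.7 m.

47 m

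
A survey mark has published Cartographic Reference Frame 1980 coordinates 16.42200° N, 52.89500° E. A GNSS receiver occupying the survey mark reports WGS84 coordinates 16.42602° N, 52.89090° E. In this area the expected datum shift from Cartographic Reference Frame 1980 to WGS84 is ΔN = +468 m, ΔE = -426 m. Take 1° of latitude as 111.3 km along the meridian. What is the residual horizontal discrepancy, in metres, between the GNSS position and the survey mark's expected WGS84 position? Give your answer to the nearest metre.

24 m

Observed coordinate differences: Δφ = +0.00402°, Δλ = -0.00410°.
Converting to metres (1° lat = 111300 m, cos φ = 0.959205): observed ΔN = 447.4 m, observed ΔE = -437.7 m.
Subtracting the expected shift leaves a residual of 447.4 − (468) = -20.6 m north and -437.7 − (-426) = -11.7 m east.
Residual distance = √((-20.6)² + (-11.7)²) = 23.7 m.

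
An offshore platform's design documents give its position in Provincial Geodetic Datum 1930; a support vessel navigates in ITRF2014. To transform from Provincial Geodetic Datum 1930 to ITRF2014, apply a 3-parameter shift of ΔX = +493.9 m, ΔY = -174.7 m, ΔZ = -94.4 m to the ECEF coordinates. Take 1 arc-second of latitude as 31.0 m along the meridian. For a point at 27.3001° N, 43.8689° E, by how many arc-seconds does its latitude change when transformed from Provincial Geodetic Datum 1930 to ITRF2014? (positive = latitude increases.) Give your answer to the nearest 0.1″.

sin φ = 0.458651, cos φ = 0.888616, sin λ = 0.693011, cos λ = 0.720927.
North component: ΔN = −sin φ cos λ·ΔX − sin φ sin λ·ΔY + cos φ·ΔZ = −(0.458651)(0.720927)(493.9) − (0.458651)(0.693011)(-174.7) + (0.888616)(-94.4) = -191.67 m.
1° of latitude spans 3600 × 31.00 = 111600 m, so Δφ = -191.67 / 111600 × 3600 = -6.183″.

Δφ = -6.2″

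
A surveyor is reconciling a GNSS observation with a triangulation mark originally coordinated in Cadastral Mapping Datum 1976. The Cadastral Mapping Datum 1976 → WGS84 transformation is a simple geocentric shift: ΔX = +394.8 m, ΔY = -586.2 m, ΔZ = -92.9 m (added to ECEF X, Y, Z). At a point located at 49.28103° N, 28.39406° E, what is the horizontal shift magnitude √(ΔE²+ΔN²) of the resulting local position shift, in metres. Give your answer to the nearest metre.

712 m

The local east axis at (φ, λ) is (−sin λ, cos λ, 0), so ΔE = −sin(28.39406°)·394.8 + cos(28.39406°)·(-586.2) = -703.42 m.
The local north axis is (−sin φ cos λ, −sin φ sin λ, cos φ), giving ΔN = -263.229 + 211.275 − 60.603 = -112.56 m.
Horizontal magnitude = √(ΔE² + ΔN²) = √((-703.42)² + (-112.56)²) = 712.37 m.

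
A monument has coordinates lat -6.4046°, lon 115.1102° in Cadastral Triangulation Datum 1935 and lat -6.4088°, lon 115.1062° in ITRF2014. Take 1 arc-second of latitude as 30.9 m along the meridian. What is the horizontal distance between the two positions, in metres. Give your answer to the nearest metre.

643 m

Δφ = -6.4088° − -6.4046° = -0.0042°; Δλ = 115.1062° − 115.1102° = -0.0040°.
1° of latitude = 3600 × 30.90 = 111240 m.
ΔN = Δφ × 111240 = -467.2 m; ΔE = Δλ × 111240 × cos(-6.4046°) = -0.0040 × 111240 × 0.993759 = -442.2 m.
Distance = √(ΔE² + ΔN²) = √((-442.2)² + (-467.2)²) = 643.3 m.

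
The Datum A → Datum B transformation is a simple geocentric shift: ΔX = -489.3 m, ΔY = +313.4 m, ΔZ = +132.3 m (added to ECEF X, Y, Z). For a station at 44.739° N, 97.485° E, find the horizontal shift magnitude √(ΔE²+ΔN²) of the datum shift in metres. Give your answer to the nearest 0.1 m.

The local east axis at (φ, λ) is (−sin λ, cos λ, 0), so ΔE = −sin(97.485°)·(-489.3) + cos(97.485°)·313.4 = 444.31 m.
The local north axis is (−sin φ cos λ, −sin φ sin λ, cos φ), giving ΔN = -44.865 − 218.716 + 93.975 = -169.61 m.
Horizontal magnitude = √(ΔE² + ΔN²) = √(444.31² + (-169.61)²) = 475.58 m.

475.6 m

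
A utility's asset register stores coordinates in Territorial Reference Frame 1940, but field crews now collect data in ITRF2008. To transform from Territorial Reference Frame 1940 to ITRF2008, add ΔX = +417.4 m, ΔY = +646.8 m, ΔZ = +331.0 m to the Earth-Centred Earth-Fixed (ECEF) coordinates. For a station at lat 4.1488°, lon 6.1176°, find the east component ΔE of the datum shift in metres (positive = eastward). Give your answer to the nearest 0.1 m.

The local east axis at (φ, λ) is (−sin λ, cos λ, 0), so ΔE = −sin(6.1176°)·417.4 + cos(6.1176°)·646.8 = 598.63 m.

ΔE = 598.6 m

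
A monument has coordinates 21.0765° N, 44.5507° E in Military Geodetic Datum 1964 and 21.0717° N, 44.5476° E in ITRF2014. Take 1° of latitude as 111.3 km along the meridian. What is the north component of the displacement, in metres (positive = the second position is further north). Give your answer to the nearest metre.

ΔN = -534 m

Δφ = 21.0717° − 21.0765° = -0.0048°; Δλ = 44.5476° − 44.5507° = -0.0031°.
ΔN = Δφ × 111300 = -534.2 m; ΔE = Δλ × 111300 × cos(21.0765°) = -0.0031 × 111300 × 0.933101 = -321.9 m.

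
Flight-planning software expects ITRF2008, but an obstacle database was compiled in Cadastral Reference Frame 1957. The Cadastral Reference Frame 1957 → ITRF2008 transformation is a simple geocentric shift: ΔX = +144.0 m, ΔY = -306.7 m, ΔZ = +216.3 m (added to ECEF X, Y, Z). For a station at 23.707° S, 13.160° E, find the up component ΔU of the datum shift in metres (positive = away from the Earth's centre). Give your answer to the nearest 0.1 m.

At φ = -23.707°, λ = 13.160°: sin φ = -0.402060, cos φ = 0.915613, sin λ = 0.227671, cos λ = 0.973738.
ΔU = cos φ cos λ·ΔX + cos φ sin λ·ΔY + sin φ·ΔZ = (0.915613)(0.973738)(144.0) + (0.915613)(0.227671)(-306.7) + (-0.402060)(216.3) = -22.51 m.

ΔU = -22.5 m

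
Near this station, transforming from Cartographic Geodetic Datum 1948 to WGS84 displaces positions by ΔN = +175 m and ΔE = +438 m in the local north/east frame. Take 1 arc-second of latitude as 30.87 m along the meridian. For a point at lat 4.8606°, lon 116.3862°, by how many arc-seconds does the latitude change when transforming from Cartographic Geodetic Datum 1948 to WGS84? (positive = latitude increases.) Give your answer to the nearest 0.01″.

Δφ = 5.67″

1″ of latitude = 30.87 m, so Δφ = 175.0 / 30.87 = 5.669″.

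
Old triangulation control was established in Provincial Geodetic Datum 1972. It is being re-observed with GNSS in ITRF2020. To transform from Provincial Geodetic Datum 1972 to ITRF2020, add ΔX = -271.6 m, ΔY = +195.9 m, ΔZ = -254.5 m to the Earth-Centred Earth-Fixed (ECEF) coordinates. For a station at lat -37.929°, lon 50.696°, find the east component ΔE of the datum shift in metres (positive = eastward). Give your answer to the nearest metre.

ΔE = 334 m

The local east axis at (φ, λ) is (−sin λ, cos λ, 0), so ΔE = −sin(50.696°)·(-271.6) + cos(50.696°)·195.9 = 334.25 m.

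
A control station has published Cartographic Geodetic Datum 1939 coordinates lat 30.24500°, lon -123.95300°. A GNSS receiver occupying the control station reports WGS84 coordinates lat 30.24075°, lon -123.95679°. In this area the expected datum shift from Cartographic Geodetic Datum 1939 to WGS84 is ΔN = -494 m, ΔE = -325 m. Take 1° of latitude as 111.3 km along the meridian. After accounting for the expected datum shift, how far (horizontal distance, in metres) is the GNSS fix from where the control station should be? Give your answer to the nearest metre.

45 m

Observed coordinate differences: Δφ = -0.00425°, Δλ = -0.00379°.
Converting to metres (1° lat = 111300 m, cos φ = 0.863879): observed ΔN = -473.0 m, observed ΔE = -364.4 m.
Subtracting the expected shift leaves a residual of -473.0 − (-494) = 21.0 m north and -364.4 − (-325) = -39.4 m east.
Residual distance = √(21.0² + (-39.4)²) = 44.6 m.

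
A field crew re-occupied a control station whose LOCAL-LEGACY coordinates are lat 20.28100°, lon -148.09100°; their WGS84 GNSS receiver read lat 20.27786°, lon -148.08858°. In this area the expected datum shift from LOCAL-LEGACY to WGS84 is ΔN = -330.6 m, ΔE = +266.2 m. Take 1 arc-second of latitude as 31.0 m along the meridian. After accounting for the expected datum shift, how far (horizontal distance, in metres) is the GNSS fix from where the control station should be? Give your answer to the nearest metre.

24 m

Observed coordinate differences: Δφ = -0.00314°, Δλ = +0.00242°.
Converting to metres (1° lat = 111600 m, cos φ = 0.938004): observed ΔN = -350.4 m, observed ΔE = 253.3 m.
Subtracting the expected shift leaves a residual of -350.4 − (-330.6) = -19.8 m north and 253.3 − (266.2) = -12.9 m east.
Residual distance = √((-19.8)² + (-12.9)²) = 23.6 m.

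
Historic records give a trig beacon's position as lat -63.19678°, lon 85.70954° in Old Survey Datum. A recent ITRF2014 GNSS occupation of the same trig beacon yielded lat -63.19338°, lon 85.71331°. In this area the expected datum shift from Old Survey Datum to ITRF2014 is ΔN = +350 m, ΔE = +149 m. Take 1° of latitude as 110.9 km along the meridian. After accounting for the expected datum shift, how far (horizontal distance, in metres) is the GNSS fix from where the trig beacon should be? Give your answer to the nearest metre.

48 m

Observed coordinate differences: Δφ = +0.00340°, Δλ = +0.00377°.
Converting to metres (1° lat = 110900 m, cos φ = 0.450928): observed ΔN = 377.1 m, observed ΔE = 188.5 m.
Subtracting the expected shift leaves a residual of 377.1 − (350) = 27.1 m north and 188.5 − (149) = 39.5 m east.
Residual distance = √(27.1² + 39.5²) = 47.9 m.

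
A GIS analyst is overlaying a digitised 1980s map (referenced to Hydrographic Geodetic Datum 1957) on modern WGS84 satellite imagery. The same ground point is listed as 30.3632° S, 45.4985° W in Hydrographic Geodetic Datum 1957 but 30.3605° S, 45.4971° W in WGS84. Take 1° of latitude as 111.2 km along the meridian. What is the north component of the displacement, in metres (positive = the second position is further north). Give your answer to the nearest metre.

ΔN = 300 m

Δφ = -30.3605° − -30.3632° = +0.0027°; Δλ = -45.4971° − -45.4985° = +0.0014°.
ΔN = Δφ × 111200 = 300.2 m; ΔE = Δλ × 111200 × cos(-30.3632°) = +0.0014 × 111200 × 0.862839 = 134.3 m.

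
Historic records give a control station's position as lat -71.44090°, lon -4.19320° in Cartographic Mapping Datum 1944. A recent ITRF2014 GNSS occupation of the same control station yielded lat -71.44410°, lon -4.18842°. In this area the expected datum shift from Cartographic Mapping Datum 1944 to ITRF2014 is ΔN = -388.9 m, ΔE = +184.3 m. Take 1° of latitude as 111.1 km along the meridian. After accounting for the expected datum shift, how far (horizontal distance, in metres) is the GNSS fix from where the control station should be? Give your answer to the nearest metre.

Observed coordinate differences: Δφ = -0.00320°, Δλ = +0.00478°.
Converting to metres (1° lat = 111100 m, cos φ = 0.318283): observed ΔN = -355.5 m, observed ΔE = 169.0 m.
Subtracting the expected shift leaves a residual of -355.5 − (-388.9) = 33.4 m north and 169.0 − (184.3) = -15.3 m east.
Residual distance = √(33.4² + (-15.3)²) = 36.7 m.

37 m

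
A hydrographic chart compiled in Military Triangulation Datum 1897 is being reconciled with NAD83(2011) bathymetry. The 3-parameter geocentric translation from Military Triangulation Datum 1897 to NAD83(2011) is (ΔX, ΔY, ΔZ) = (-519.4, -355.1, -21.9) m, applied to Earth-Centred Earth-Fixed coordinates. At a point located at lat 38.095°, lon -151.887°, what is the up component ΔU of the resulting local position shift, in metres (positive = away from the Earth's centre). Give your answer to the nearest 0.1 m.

ΔU = 478.7 m

At φ = 38.095°, λ = -151.887°: sin φ = 0.616967, cos φ = 0.786989, sin λ = -0.471212, cos λ = -0.882020.
ΔU = cos φ cos λ·ΔX + cos φ sin λ·ΔY + sin φ·ΔZ = (0.786989)(-0.882020)(-519.4) + (0.786989)(-0.471212)(-355.1) + (0.616967)(-21.9) = 478.71 m.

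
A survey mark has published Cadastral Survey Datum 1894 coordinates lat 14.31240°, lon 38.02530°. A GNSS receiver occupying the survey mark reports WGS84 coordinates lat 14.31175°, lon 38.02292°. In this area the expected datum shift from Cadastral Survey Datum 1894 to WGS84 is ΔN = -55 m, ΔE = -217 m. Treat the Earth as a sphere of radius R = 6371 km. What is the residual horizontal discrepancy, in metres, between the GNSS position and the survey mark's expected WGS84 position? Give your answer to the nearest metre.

43 m

Observed coordinate differences: Δφ = -0.00065°, Δλ = -0.00238°.
Converting to metres (1° lat = 111195 m, cos φ = 0.968962): observed ΔN = -72.3 m, observed ΔE = -256.4 m.
Subtracting the expected shift leaves a residual of -72.3 − (-55) = -17.3 m north and -256.4 − (-217) = -39.4 m east.
Residual distance = √((-17.3)² + (-39.4)²) = 43.0 m.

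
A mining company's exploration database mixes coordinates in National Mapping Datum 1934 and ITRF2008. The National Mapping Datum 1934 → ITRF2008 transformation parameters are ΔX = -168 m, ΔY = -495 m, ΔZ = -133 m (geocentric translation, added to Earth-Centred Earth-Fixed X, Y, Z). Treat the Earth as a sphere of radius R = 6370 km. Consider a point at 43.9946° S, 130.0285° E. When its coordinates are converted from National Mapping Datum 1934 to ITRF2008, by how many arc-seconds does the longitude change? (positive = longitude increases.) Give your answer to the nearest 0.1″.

Δλ = 20.1″

sin φ = -0.694591, cos φ = 0.719405, sin λ = 0.765725, cos λ = -0.643169.
East component: ΔE = −sin λ·ΔX + cos λ·ΔY = −(0.765725)(-168) + (-0.643169)(-495) = 447.01 m.
1° of latitude spans πR/180 = 111177 m; at latitude φ, 1° of longitude spans that × cos φ = 79981.7 m, so Δλ = 447.01 / 79981.7 × 3600 = 20.120″.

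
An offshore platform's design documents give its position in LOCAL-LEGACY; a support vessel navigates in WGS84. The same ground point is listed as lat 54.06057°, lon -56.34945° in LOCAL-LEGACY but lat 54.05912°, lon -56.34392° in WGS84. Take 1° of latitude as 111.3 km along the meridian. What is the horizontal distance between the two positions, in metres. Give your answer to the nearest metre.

Δφ = 54.05912° − 54.06057° = -0.00145°; Δλ = -56.34392° − -56.34945° = +0.00553°.
ΔN = Δφ × 111300 = -161.4 m; ΔE = Δλ × 111300 × cos(54.06057°) = +0.00553 × 111300 × 0.586930 = 361.2 m.
Distance = √(ΔE² + ΔN²) = √(361.2² + (-161.4)²) = 395.7 m.

396 m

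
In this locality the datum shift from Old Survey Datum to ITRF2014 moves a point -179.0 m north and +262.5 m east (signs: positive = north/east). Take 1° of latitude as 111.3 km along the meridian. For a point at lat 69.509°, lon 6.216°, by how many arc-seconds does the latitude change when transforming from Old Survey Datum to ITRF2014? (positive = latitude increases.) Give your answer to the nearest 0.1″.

1° of latitude = 111.3 km, so Δφ = -179.0 / 111300 = -0.0016083° = -5.790″.

Δφ = -5.8″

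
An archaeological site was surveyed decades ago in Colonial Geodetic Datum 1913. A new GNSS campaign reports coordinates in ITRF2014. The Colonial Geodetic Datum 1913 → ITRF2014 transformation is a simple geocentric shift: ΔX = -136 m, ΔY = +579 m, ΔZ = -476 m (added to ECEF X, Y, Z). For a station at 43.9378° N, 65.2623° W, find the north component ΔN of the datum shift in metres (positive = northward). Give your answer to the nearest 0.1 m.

ΔN = 61.6 m

At φ = 43.9378°, λ = -65.2623°: sin φ = 0.693877, cos φ = 0.720093, sin λ = -0.908233, cos λ = 0.418465.
ΔN = −sin φ cos λ·ΔX − sin φ sin λ·ΔY + cos φ·ΔZ = −(0.693877)(0.418465)(-136) − (0.693877)(-0.908233)(579) + (0.720093)(-476) = 61.61 m.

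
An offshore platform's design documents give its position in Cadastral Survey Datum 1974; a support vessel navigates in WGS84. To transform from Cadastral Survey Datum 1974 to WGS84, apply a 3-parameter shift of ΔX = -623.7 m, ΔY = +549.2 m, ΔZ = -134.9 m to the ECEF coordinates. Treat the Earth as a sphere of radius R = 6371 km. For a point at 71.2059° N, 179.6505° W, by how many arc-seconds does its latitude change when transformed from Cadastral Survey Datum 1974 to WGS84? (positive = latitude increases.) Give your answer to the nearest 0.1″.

Δφ = -20.4″

sin φ = 0.946682, cos φ = 0.322168, sin λ = -0.006100, cos λ = -0.999981.
North component: ΔN = −sin φ cos λ·ΔX − sin φ sin λ·ΔY + cos φ·ΔZ = −(0.946682)(-0.999981)(-623.7) − (0.946682)(-0.006100)(549.2) + (0.322168)(-134.9) = -630.72 m.
1° of latitude spans πR/180 = 111195 m, so Δφ = -630.72 / 111195 × 3600 = -20.420″.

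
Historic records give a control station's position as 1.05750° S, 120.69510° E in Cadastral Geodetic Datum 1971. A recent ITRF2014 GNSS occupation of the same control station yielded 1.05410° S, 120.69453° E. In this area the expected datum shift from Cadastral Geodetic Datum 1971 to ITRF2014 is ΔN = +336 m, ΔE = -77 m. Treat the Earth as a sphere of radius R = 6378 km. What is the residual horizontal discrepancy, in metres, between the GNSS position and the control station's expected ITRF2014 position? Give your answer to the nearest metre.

Observed coordinate differences: Δφ = +0.00340°, Δλ = -0.00057°.
Converting to metres (1° lat = 111317 m, cos φ = 0.999830): observed ΔN = 378.5 m, observed ΔE = -63.4 m.
Subtracting the expected shift leaves a residual of 378.5 − (336) = 42.5 m north and -63.4 − (-77) = 13.6 m east.
Residual distance = √(42.5² + 13.6²) = 44.6 m.

45 m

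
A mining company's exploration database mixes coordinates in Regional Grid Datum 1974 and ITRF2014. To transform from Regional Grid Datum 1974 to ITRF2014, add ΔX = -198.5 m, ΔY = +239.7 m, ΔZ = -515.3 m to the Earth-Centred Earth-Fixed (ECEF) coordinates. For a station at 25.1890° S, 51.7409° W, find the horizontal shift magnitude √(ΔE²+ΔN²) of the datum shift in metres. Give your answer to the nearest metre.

599 m

At φ = -25.1890°, λ = -51.7409°: sin φ = -0.425606, cos φ = 0.904909, sin λ = -0.785219, cos λ = 0.619219.
ΔE = −sin λ·ΔX + cos λ·ΔY = −(-0.785219)·(-198.5) + (0.619219)·(239.7) = -7.44 m.
ΔN = −sin φ cos λ·ΔX − sin φ sin λ·ΔY + cos φ·ΔZ = −(-0.425606)(0.619219)(-198.5) − (-0.425606)(-0.785219)(239.7) + (0.904909)(-515.3) = -598.72 m.
Horizontal magnitude = √(ΔE² + ΔN²) = √((-7.44)² + (-598.72)²) = 598.77 m.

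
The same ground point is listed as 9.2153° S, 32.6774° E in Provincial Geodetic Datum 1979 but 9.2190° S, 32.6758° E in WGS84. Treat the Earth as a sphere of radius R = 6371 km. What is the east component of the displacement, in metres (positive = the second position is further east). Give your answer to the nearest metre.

Δφ = -9.2190° − -9.2153° = -0.0037°; Δλ = 32.6758° − 32.6774° = -0.0016°.
1° along a meridian = πR/180 = 111195 m.
ΔN = Δφ × 111195 = -411.4 m; ΔE = Δλ × 111195 × cos(-9.2153°) = -0.0016 × 111195 × 0.987094 = -175.6 m.

ΔE = -176 m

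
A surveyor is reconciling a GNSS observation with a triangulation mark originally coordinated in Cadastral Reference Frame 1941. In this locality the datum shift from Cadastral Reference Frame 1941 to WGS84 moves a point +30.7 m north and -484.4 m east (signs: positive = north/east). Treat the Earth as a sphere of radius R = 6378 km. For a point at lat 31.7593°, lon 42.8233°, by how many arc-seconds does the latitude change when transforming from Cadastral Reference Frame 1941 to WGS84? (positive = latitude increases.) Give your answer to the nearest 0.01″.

Δφ = 0.99″

On a sphere of radius R, 1 rad of latitude = R, so Δφ = ΔN / R = 30.7 / 6378000 = 4.8134e-06 rad = 0.993″.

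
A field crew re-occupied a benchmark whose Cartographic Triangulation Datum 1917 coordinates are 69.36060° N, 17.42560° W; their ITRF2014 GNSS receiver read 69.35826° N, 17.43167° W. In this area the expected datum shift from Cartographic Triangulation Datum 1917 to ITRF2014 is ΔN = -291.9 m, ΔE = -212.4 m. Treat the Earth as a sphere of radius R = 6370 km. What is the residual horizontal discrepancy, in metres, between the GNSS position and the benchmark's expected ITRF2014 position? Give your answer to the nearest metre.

Observed coordinate differences: Δφ = -0.00234°, Δλ = -0.00607°.
Converting to metres (1° lat = 111177 m, cos φ = 0.352485): observed ΔN = -260.2 m, observed ΔE = -237.9 m.
Subtracting the expected shift leaves a residual of -260.2 − (-291.9) = 31.7 m north and -237.9 − (-212.4) = -25.5 m east.
Residual distance = √(31.7² + (-25.5)²) = 40.7 m.

41 m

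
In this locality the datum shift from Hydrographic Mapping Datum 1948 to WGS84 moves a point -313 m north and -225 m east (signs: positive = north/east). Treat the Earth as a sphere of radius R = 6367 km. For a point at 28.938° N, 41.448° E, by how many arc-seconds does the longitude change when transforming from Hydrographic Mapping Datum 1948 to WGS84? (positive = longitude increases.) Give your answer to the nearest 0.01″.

Δλ = -8.33″

At latitude 28.938°, cos φ = 0.875144.
One radian of longitude at latitude φ spans R cos φ, so Δλ = ΔE / (R cos φ) = -225.0 / (6367000 × 0.875144) = -4.0380e-05 rad = -8.329″.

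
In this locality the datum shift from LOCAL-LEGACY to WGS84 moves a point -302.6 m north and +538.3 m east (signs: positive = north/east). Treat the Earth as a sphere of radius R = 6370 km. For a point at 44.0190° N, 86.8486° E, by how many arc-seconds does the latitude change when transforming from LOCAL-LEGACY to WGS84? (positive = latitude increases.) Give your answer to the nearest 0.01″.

Δφ = -9.80″

On a sphere of radius R, 1 rad of latitude = R, so Δφ = ΔN / R = -302.6 / 6370000 = -4.7504e-05 rad = -9.798″.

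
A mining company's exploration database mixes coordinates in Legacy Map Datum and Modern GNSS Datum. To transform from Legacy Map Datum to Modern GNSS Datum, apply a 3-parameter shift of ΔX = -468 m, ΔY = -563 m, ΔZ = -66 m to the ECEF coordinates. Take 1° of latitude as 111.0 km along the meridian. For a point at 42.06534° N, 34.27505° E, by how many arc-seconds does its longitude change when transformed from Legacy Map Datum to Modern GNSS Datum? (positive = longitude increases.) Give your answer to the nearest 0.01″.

sin φ = 0.669978, cos φ = 0.742381, sin λ = 0.563166, cos λ = 0.826344.
East component: ΔE = −sin λ·ΔX + cos λ·ΔY = −(0.563166)(-468) + (0.826344)(-563) = -201.67 m.
1° of latitude spans 111000 m; at latitude φ, 1° of longitude spans that × cos φ = 82404.3 m, so Δλ = -201.67 / 82404.3 × 3600 = -8.810″.

Δλ = -8.81″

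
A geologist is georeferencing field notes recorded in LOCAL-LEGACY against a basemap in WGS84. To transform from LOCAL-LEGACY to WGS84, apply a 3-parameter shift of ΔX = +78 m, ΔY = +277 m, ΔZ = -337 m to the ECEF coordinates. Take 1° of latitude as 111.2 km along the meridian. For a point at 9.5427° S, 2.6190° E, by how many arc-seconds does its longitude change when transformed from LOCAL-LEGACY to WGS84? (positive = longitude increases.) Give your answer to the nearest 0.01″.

Δλ = 8.97″

sin φ = -0.165783, cos φ = 0.986162, sin λ = 0.045694, cos λ = 0.998955.
East component: ΔE = −sin λ·ΔX + cos λ·ΔY = −(0.045694)(78) + (0.998955)(277) = 273.15 m.
1° of latitude spans 111200 m; at latitude φ, 1° of longitude spans that × cos φ = 109661.3 m, so Δλ = 273.15 / 109661.3 × 3600 = 8.967″.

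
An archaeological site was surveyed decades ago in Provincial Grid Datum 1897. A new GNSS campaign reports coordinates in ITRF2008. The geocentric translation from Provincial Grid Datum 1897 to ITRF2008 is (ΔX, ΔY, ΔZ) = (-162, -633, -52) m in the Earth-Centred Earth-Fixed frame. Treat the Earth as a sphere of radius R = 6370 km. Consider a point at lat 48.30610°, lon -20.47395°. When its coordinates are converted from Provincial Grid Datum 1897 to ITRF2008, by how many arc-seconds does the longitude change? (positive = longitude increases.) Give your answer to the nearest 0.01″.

Δλ = -31.63″

sin φ = 0.746709, cos φ = 0.665151, sin λ = -0.349781, cos λ = 0.936831.
East component: ΔE = −sin λ·ΔX + cos λ·ΔY = −(-0.349781)(-162) + (0.936831)(-633) = -649.68 m.
1° of latitude spans πR/180 = 111177 m; at latitude φ, 1° of longitude spans that × cos φ = 73949.8 m, so Δλ = -649.68 / 73949.8 × 3600 = -31.627″.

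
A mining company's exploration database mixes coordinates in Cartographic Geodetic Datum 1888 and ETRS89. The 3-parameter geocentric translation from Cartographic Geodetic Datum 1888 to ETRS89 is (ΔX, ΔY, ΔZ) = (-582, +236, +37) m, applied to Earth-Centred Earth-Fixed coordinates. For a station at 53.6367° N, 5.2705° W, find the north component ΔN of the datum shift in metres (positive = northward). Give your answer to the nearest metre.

At φ = 53.6367°, λ = -5.2705°: sin φ = 0.805274, cos φ = 0.592903, sin λ = -0.091858, cos λ = 0.995772.
ΔN = −sin φ cos λ·ΔX − sin φ sin λ·ΔY + cos φ·ΔZ = −(0.805274)(0.995772)(-582) − (0.805274)(-0.091858)(236) + (0.592903)(37) = 506.08 m.

ΔN = 506 m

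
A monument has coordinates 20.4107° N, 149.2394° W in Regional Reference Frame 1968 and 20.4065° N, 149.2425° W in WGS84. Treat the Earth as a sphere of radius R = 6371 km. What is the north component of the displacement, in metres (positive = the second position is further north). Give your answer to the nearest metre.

ΔN = -467 m

Δφ = 20.4065° − 20.4107° = -0.0042°; Δλ = -149.2425° − -149.2394° = -0.0031°.
1° along a meridian = πR/180 = 111195 m.
ΔN = Δφ × 111195 = -467.0 m; ΔE = Δλ × 111195 × cos(20.4107°) = -0.0031 × 111195 × 0.937217 = -323.1 m.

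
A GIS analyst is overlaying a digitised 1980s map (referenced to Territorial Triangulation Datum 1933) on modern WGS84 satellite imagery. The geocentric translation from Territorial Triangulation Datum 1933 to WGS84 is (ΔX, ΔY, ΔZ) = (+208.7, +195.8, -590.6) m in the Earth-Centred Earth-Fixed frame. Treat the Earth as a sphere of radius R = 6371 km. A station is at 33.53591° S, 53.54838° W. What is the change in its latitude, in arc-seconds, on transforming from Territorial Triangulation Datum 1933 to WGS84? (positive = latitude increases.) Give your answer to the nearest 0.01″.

sin φ = -0.552460, cos φ = 0.833540, sin λ = -0.804359, cos λ = 0.594144.
North component: ΔN = −sin φ cos λ·ΔX − sin φ sin λ·ΔY + cos φ·ΔZ = −(-0.552460)(0.594144)(208.7) − (-0.552460)(-0.804359)(195.8) + (0.833540)(-590.6) = -510.79 m.
1° of latitude spans πR/180 = 111195 m, so Δφ = -510.79 / 111195 × 3600 = -16.537″.

Δφ = -16.54″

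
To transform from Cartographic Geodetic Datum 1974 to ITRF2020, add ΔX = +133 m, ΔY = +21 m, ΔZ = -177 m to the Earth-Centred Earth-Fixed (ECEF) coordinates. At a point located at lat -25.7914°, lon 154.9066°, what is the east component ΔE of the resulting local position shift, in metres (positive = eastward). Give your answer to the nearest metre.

At φ = -25.7914°, λ = 154.9066°: sin φ = -0.435096, cos φ = 0.900384, sin λ = 0.424095, cos λ = -0.905618.
ΔE = −sin λ·ΔX + cos λ·ΔY = −(0.424095)·(133) + (-0.905618)·(21) = -75.42 m.

ΔE = -75 m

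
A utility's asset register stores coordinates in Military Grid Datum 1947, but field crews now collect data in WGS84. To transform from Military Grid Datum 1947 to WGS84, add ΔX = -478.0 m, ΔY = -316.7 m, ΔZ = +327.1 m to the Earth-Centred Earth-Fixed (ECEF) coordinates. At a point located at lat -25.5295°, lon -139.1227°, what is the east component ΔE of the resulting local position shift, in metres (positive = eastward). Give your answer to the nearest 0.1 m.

ΔE = -73.4 m

The local east axis at (φ, λ) is (−sin λ, cos λ, 0), so ΔE = −sin(-139.1227°)·(-478.0) + cos(-139.1227°)·(-316.7) = -73.36 m.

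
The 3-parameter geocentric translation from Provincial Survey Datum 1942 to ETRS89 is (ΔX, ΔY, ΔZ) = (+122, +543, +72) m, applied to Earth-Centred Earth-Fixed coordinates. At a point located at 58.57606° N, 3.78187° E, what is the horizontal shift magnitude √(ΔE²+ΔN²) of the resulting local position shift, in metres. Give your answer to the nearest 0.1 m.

542.5 m

At φ = 58.57606°, λ = 3.78187°: sin φ = 0.853333, cos φ = 0.521366, sin λ = 0.065958, cos λ = 0.997822.
ΔE = −sin λ·ΔX + cos λ·ΔY = −(0.065958)·(122) + (0.997822)·(543) = 533.77 m.
ΔN = −sin φ cos λ·ΔX − sin φ sin λ·ΔY + cos φ·ΔZ = −(0.853333)(0.997822)(122) − (0.853333)(0.065958)(543) + (0.521366)(72) = -96.90 m.
Horizontal magnitude = √(ΔE² + ΔN²) = √(533.77² + (-96.90)²) = 542.50 m.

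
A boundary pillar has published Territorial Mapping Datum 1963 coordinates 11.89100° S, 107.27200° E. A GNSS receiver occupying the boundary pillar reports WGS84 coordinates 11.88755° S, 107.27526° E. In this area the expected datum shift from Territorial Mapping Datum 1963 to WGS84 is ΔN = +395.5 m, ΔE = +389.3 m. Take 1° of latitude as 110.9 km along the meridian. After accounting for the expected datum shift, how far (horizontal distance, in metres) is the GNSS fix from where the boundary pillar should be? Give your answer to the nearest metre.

38 m

Observed coordinate differences: Δφ = +0.00345°, Δλ = +0.00326°.
Converting to metres (1° lat = 110900 m, cos φ = 0.978541): observed ΔN = 382.6 m, observed ΔE = 353.8 m.
Subtracting the expected shift leaves a residual of 382.6 − (395.5) = -12.9 m north and 353.8 − (389.3) = -35.5 m east.
Residual distance = √((-12.9)² + (-35.5)²) = 37.8 m.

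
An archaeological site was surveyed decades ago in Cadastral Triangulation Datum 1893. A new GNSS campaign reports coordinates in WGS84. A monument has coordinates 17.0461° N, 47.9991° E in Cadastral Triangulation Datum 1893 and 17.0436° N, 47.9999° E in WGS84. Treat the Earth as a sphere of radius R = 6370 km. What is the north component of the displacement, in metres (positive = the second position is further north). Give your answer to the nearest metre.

Δφ = 17.0436° − 17.0461° = -0.0025°; Δλ = 47.9999° − 47.9991° = +0.0008°.
1° along a meridian = πR/180 = 111177 m.
ΔN = Δφ × 111177 = -277.9 m; ΔE = Δλ × 111177 × cos(17.0461°) = +0.0008 × 111177 × 0.956069 = 85.0 m.

ΔN = -278 m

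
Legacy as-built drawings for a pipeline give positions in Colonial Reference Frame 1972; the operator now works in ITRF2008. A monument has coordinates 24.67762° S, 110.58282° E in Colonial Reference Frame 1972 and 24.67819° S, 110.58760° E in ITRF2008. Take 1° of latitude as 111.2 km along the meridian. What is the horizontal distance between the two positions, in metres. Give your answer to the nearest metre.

Δφ = -24.67819° − -24.67762° = -0.00057°; Δλ = 110.58760° − 110.58282° = +0.00478°.
ΔN = Δφ × 111200 = -63.4 m; ΔE = Δλ × 111200 × cos(-24.67762°) = +0.00478 × 111200 × 0.908671 = 483.0 m.
Distance = √(ΔE² + ΔN²) = √(483.0² + (-63.4)²) = 487.1 m.

487 m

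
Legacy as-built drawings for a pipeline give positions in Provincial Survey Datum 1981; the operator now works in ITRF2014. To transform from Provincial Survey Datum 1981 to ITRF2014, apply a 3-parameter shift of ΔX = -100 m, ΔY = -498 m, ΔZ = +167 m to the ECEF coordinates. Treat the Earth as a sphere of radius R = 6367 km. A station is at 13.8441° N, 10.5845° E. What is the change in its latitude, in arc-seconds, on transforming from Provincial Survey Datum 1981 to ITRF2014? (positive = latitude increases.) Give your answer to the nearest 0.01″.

Δφ = 6.72″

sin φ = 0.239281, cos φ = 0.970950, sin λ = 0.183685, cos λ = 0.982985.
North component: ΔN = −sin φ cos λ·ΔX − sin φ sin λ·ΔY + cos φ·ΔZ = −(0.239281)(0.982985)(-100) − (0.239281)(0.183685)(-498) + (0.970950)(167) = 207.56 m.
1° of latitude spans πR/180 = 111125 m, so Δφ = 207.56 / 111125 × 3600 = 6.724″.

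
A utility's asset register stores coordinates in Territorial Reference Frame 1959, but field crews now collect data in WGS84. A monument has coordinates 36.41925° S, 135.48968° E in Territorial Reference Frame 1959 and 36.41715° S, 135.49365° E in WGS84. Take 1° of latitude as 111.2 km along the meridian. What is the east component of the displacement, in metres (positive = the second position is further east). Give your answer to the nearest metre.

ΔE = 355 m

Δφ = -36.41715° − -36.41925° = +0.00210°; Δλ = 135.49365° − 135.48968° = +0.00397°.
ΔN = Δφ × 111200 = 233.5 m; ΔE = Δλ × 111200 × cos(-36.41925°) = +0.00397 × 111200 × 0.804694 = 355.2 m.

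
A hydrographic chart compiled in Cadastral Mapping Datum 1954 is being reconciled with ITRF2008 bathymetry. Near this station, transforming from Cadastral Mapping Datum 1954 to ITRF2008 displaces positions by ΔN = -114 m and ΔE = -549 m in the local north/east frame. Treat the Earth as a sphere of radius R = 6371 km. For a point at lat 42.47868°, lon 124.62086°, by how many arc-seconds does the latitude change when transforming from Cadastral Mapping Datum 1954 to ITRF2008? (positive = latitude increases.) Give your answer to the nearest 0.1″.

On a sphere of radius R, 1 rad of latitude = R, so Δφ = ΔN / R = -114.0 / 6371000 = -1.7894e-05 rad = -3.691″.

Δφ = -3.7″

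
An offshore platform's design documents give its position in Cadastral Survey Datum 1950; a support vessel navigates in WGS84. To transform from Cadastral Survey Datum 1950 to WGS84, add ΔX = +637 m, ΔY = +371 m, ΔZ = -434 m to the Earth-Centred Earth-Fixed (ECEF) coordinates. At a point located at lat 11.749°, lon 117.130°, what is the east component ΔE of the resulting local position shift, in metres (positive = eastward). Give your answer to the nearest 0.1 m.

ΔE = -736.1 m

At φ = 11.749°, λ = 117.130°: sin φ = 0.203625, cos φ = 0.979049, sin λ = 0.889974, cos λ = -0.456011.
ΔE = −sin λ·ΔX + cos λ·ΔY = −(0.889974)·(637) + (-0.456011)·(371) = -736.09 m.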